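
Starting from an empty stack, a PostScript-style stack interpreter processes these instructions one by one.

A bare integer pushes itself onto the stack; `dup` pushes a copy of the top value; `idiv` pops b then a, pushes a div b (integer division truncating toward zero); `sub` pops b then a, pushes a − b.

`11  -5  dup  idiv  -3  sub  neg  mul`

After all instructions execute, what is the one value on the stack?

11   : [11]
-5   : [11, -5]
dup  : [11, -5, -5]
idiv : [11, 1]
-3   : [11, 1, -3]
sub  : [11, 4]
neg  : [11, -4]
mul  : [-44]

-44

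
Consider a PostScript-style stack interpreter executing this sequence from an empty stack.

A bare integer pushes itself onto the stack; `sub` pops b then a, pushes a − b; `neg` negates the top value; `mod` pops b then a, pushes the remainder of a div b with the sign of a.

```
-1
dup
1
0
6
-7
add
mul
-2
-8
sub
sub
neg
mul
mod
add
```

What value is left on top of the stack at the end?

-1  → [-1]
dup → [-1, -1]
1   → [-1, -1, 1]
0   → [-1, -1, 1, 0]
6   → [-1, -1, 1, 0, 6]
-7  → [-1, -1, 1, 0, 6, -7]
add → [-1, -1, 1, 0, -1]
mul → [-1, -1, 1, 0]
-2  → [-1, -1, 1, 0, -2]
-8  → [-1, -1, 1, 0, -2, -8]
sub → [-1, -1, 1, 0, 6]
sub → [-1, -1, 1, -6]
neg → [-1, -1, 1, 6]
mul → [-1, -1, 6]
mod → [-1, -1]
add → [-2]

-2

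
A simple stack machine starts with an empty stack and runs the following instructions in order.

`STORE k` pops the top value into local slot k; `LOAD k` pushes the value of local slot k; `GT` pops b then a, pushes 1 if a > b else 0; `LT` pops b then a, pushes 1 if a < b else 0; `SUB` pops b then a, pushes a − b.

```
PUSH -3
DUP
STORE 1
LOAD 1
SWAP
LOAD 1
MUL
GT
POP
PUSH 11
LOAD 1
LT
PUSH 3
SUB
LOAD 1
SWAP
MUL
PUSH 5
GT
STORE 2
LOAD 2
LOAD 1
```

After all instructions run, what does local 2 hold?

PUSH -3  [-3]
DUP      [-3, -3]
STORE 1  [-3]
LOAD 1   [-3, -3]
SWAP     [-3, -3]
LOAD 1   [-3, -3, -3]
MUL      [-3, 9]
GT       [0]
POP      []
PUSH 11  [11]
LOAD 1   [11, -3]
LT       [0]
PUSH 3   [0, 3]
SUB      [-3]
LOAD 1   [-3, -3]
SWAP     [-3, -3]
MUL      [9]
PUSH 5   [9, 5]
GT       [1]
STORE 2  []
LOAD 2   [1]
LOAD 1   [1, -3]

1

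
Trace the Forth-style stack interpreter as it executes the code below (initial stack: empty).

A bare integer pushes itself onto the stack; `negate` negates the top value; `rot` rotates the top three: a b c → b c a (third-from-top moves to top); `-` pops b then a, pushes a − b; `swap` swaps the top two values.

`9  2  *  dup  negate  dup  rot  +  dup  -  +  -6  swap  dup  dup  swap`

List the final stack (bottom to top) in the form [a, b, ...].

[-6, -18, -18, -18]

9       [9]
2       [9, 2]
*       [18]
dup     [18, 18]
negate  [18, -18]
dup     [18, -18, -18]
rot     [-18, -18, 18]
+       [-18, 0]
dup     [-18, 0, 0]
-       [-18, 0]
+       [-18]
-6      [-18, -6]
swap    [-6, -18]
dup     [-6, -18, -18]
dup     [-6, -18, -18, -18]
swap    [-6, -18, -18, -18]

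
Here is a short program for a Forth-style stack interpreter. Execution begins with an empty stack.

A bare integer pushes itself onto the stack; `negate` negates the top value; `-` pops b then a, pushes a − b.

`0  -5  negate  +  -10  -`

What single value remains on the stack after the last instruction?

15

0       [0]
-5      [0, -5]
negate  [0, 5]
+       [5]
-10     [5, -10]
-       [15]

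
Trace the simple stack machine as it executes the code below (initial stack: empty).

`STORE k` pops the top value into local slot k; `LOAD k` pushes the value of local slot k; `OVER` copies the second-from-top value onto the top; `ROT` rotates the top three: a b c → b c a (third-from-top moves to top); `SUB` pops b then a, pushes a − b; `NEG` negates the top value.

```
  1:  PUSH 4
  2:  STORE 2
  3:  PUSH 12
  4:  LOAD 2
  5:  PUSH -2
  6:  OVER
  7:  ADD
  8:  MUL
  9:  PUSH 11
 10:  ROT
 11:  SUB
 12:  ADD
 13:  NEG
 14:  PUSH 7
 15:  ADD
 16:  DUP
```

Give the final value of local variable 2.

4

PUSH 4   [4]
STORE 2  []
PUSH 12  [12]
LOAD 2   [12, 4]
PUSH -2  [12, 4, -2]
OVER     [12, 4, -2, 4]
ADD      [12, 4, 2]
MUL      [12, 8]
PUSH 11  [12, 8, 11]
ROT      [8, 11, 12]
SUB      [8, -1]
ADD      [7]
NEG      [-7]
PUSH 7   [-7, 7]
ADD      [0]
DUP      [0, 0]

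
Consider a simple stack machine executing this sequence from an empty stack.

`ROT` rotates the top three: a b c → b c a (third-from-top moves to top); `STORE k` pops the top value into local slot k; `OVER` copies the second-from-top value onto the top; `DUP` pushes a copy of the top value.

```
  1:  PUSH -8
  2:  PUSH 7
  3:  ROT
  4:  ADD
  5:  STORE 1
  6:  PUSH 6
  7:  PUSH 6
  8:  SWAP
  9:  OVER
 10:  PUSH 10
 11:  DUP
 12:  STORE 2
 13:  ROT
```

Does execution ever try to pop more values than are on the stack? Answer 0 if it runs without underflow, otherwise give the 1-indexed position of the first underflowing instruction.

3

PUSH -8 : -8
PUSH 7  : -8 7
ROT  — needs 3 operands, stack has 2 → underflow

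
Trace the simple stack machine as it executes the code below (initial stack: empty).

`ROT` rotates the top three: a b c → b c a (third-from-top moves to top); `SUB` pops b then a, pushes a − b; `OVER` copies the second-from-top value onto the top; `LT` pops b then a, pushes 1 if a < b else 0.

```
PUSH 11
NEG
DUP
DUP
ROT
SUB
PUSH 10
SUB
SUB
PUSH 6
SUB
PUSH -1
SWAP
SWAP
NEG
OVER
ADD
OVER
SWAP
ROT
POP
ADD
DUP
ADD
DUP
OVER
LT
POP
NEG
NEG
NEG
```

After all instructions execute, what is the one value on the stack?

PUSH 11 : [11]
NEG     : [-11]
DUP     : [-11, -11]
DUP     : [-11, -11, -11]
ROT     : [-11, -11, -11]
SUB     : [-11, 0]
PUSH 10 : [-11, 0, 10]
SUB     : [-11, -10]
SUB     : [-1]
PUSH 6  : [-1, 6]
SUB     : [-7]
PUSH -1 : [-7, -1]
SWAP    : [-1, -7]
SWAP    : [-7, -1]
NEG     : [-7, 1]
OVER    : [-7, 1, -7]
ADD     : [-7, -6]
OVER    : [-7, -6, -7]
SWAP    : [-7, -7, -6]
ROT     : [-7, -6, -7]
POP     : [-7, -6]
ADD     : [-13]
DUP     : [-13, -13]
ADD     : [-26]
DUP     : [-26, -26]
OVER    : [-26, -26, -26]
LT      : [-26, 0]
POP     : [-26]
NEG     : [26]
NEG     : [-26]
NEG     : [26]

26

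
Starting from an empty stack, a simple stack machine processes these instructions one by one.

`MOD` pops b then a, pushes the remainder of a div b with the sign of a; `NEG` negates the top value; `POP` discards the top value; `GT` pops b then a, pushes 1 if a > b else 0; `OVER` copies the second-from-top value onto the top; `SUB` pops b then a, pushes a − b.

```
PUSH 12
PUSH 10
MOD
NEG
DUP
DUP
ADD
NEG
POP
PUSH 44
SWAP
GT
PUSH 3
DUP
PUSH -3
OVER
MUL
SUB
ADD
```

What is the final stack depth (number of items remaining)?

PUSH 12 → [12]
PUSH 10 → [12, 10]
MOD     → [2]
NEG     → [-2]
DUP     → [-2, -2]
DUP     → [-2, -2, -2]
ADD     → [-2, -4]
NEG     → [-2, 4]
POP     → [-2]
PUSH 44 → [-2, 44]
SWAP    → [44, -2]
GT      → [1]
PUSH 3  → [1, 3]
DUP     → [1, 3, 3]
PUSH -3 → [1, 3, 3, -3]
OVER    → [1, 3, 3, -3, 3]
MUL     → [1, 3, 3, -9]
SUB     → [1, 3, 12]
ADD     → [1, 15]

2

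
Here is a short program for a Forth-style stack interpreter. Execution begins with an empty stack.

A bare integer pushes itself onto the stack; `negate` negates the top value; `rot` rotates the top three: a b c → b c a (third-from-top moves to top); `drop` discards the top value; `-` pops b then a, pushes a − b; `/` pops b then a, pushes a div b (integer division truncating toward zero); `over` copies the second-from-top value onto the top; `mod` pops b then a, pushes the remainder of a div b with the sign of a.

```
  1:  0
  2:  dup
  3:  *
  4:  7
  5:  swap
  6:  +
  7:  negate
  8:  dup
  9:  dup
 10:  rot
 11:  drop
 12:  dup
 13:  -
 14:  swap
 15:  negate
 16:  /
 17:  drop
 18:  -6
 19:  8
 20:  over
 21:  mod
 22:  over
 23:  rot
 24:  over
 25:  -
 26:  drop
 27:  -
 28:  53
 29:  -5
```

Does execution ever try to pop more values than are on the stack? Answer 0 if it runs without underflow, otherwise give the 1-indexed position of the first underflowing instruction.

0      → 0
dup    → 0 0
*      → 0
7      → 0 7
swap   → 7 0
+      → 7
negate → -7
dup    → -7 -7
dup    → -7 -7 -7
rot    → -7 -7 -7
drop   → -7 -7
dup    → -7 -7 -7
-      → -7 0
swap   → 0 -7
negate → 0 7
/      → 0
drop   → (empty)
-6     → -6
8      → -6 8
over   → -6 8 -6
mod    → -6 2
over   → -6 2 -6
rot    → 2 -6 -6
over   → 2 -6 -6 -6
-      → 2 -6 0
drop   → 2 -6
-      → 8
53     → 8 53
-5     → 8 53 -5

0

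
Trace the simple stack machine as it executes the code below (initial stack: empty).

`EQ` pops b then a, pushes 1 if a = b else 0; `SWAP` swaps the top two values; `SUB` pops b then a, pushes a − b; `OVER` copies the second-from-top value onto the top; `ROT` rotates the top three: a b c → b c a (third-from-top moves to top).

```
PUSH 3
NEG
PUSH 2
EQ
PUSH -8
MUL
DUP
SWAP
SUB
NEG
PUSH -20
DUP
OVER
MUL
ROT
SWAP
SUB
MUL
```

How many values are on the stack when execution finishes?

PUSH 3   : [3]
NEG      : [-3]
PUSH 2   : [-3, 2]
EQ       : [0]
PUSH -8  : [0, -8]
MUL      : [0]
DUP      : [0, 0]
SWAP     : [0, 0]
SUB      : [0]
NEG      : [0]
PUSH -20 : [0, -20]
DUP      : [0, -20, -20]
OVER     : [0, -20, -20, -20]
MUL      : [0, -20, 400]
ROT      : [-20, 400, 0]
SWAP     : [-20, 0, 400]
SUB      : [-20, -400]
MUL      : [8000]

1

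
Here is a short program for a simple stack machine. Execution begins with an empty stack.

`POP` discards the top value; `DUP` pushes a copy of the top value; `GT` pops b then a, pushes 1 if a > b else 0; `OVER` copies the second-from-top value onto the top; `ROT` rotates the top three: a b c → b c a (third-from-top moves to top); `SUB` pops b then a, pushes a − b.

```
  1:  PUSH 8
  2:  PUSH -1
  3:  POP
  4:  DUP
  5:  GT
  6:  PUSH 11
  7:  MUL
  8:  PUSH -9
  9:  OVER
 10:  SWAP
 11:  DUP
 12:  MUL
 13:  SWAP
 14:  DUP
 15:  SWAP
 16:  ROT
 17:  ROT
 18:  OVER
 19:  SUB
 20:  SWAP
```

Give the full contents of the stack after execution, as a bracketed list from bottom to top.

PUSH 8   [8]
PUSH -1  [8, -1]
POP      [8]
DUP      [8, 8]
GT       [0]
PUSH 11  [0, 11]
MUL      [0]
PUSH -9  [0, -9]
OVER     [0, -9, 0]
SWAP     [0, 0, -9]
DUP      [0, 0, -9, -9]
MUL      [0, 0, 81]
SWAP     [0, 81, 0]
DUP      [0, 81, 0, 0]
SWAP     [0, 81, 0, 0]
ROT      [0, 0, 0, 81]
ROT      [0, 0, 81, 0]
OVER     [0, 0, 81, 0, 81]
SUB      [0, 0, 81, -81]
SWAP     [0, 0, -81, 81]

[0, 0, -81, 81]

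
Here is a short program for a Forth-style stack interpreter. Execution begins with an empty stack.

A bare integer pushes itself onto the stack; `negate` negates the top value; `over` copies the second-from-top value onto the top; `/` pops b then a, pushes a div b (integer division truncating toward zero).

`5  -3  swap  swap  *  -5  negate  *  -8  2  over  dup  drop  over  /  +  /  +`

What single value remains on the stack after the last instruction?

5       5
-3      5 -3
swap    -3 5
swap    5 -3
*       -15
-5      -15 -5
negate  -15 5
*       -75
-8      -75 -8
2       -75 -8 2
over    -75 -8 2 -8
dup     -75 -8 2 -8 -8
drop    -75 -8 2 -8
over    -75 -8 2 -8 2
/       -75 -8 2 -4
+       -75 -8 -2
/       -75 4
+       -71

-71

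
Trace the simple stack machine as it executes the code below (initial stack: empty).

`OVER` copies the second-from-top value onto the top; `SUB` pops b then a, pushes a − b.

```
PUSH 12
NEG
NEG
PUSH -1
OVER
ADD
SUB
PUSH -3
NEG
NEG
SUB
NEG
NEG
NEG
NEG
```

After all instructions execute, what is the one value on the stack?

4

PUSH 12 : 12
NEG     : -12
NEG     : 12
PUSH -1 : 12 -1
OVER    : 12 -1 12
ADD     : 12 11
SUB     : 1
PUSH -3 : 1 -3
NEG     : 1 3
NEG     : 1 -3
SUB     : 4
NEG     : -4
NEG     : 4
NEG     : -4
NEG     : 4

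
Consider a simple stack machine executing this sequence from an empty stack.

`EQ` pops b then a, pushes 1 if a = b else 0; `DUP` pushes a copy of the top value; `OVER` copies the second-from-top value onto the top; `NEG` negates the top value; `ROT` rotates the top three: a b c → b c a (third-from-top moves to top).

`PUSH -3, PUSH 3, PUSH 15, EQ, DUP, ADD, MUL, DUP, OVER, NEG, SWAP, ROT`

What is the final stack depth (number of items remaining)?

3

PUSH -3 : -3
PUSH 3  : -3 3
PUSH 15 : -3 3 15
EQ      : -3 0
DUP     : -3 0 0
ADD     : -3 0
MUL     : 0
DUP     : 0 0
OVER    : 0 0 0
NEG     : 0 0 0
SWAP    : 0 0 0
ROT     : 0 0 0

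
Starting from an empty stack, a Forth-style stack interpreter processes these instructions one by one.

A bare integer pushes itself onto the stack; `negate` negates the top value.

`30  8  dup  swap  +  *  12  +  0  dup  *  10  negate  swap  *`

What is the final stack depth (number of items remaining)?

30     → 30
8      → 30 8
dup    → 30 8 8
swap   → 30 8 8
+      → 30 16
*      → 480
12     → 480 12
+      → 492
0      → 492 0
dup    → 492 0 0
*      → 492 0
10     → 492 0 10
negate → 492 0 -10
swap   → 492 -10 0
*      → 492 0

2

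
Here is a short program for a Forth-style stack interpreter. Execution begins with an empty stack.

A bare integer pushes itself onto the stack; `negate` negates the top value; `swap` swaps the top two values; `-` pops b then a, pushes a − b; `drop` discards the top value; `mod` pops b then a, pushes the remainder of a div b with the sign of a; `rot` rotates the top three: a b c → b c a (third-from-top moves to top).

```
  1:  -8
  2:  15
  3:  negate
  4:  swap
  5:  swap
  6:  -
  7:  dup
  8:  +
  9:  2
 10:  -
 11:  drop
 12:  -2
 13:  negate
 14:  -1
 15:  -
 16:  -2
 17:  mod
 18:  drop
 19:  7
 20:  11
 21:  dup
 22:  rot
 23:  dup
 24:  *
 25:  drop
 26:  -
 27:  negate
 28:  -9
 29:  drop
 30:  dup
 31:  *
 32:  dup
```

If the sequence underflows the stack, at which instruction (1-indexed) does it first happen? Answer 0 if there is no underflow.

-8     → -8
15     → -8 15
negate → -8 -15
swap   → -15 -8
swap   → -8 -15
-      → 7
dup    → 7 7
+      → 14
2      → 14 2
-      → 12
drop   → (empty)
-2     → -2
negate → 2
-1     → 2 -1
-      → 3
-2     → 3 -2
mod    → 1
drop   → (empty)
7      → 7
11     → 7 11
dup    → 7 11 11
rot    → 11 11 7
dup    → 11 11 7 7
*      → 11 11 49
drop   → 11 11
-      → 0
negate → 0
-9     → 0 -9
drop   → 0
dup    → 0 0
*      → 0
dup    → 0 0

0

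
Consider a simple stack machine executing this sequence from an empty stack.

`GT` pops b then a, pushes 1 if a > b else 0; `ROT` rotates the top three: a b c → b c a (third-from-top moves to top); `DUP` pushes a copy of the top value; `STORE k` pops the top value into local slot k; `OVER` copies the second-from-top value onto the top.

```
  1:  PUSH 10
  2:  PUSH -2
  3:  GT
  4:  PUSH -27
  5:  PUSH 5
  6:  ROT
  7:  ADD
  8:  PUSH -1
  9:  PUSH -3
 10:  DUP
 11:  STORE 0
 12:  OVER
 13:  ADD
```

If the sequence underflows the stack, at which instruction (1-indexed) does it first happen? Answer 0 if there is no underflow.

PUSH 10  -> [10]
PUSH -2  -> [10, -2]
GT       -> [1]
PUSH -27 -> [1, -27]
PUSH 5   -> [1, -27, 5]
ROT      -> [-27, 5, 1]
ADD      -> [-27, 6]
PUSH -1  -> [-27, 6, -1]
PUSH -3  -> [-27, 6, -1, -3]
DUP      -> [-27, 6, -1, -3, -3]
STORE 0  -> [-27, 6, -1, -3]
OVER     -> [-27, 6, -1, -3, -1]
ADD      -> [-27, 6, -1, -4]

0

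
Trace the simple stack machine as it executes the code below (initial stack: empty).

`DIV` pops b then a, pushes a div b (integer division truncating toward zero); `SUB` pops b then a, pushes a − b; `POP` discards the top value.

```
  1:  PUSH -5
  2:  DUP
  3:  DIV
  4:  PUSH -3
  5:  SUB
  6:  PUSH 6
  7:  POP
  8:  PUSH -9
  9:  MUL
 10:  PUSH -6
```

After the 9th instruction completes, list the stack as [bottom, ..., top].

PUSH -5 : -5
DUP     : -5 -5
DIV     : 1
PUSH -3 : 1 -3
SUB     : 4
PUSH 6  : 4 6
POP     : 4
PUSH -9 : 4 -9
MUL     : -36

[-36]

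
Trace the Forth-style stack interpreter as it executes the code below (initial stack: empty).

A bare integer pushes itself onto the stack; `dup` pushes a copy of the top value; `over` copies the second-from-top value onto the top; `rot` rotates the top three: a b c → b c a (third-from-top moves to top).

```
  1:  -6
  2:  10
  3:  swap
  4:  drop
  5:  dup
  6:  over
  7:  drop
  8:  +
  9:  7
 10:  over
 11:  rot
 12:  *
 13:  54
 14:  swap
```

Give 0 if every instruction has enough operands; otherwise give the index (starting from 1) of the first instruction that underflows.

0

-6   -> [-6]
10   -> [-6, 10]
swap -> [10, -6]
drop -> [10]
dup  -> [10, 10]
over -> [10, 10, 10]
drop -> [10, 10]
+    -> [20]
7    -> [20, 7]
over -> [20, 7, 20]
rot  -> [7, 20, 20]
*    -> [7, 400]
54   -> [7, 400, 54]
swap -> [7, 54, 400]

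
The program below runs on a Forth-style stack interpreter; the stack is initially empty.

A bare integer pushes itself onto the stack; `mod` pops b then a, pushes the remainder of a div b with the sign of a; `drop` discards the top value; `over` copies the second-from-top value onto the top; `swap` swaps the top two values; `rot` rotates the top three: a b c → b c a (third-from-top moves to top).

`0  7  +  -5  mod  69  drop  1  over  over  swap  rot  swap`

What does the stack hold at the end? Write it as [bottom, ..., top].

[2, 1, 1, 2]

0    : 0
7    : 0 7
+    : 7
-5   : 7 -5
mod  : 2
69   : 2 69
drop : 2
1    : 2 1
over : 2 1 2
over : 2 1 2 1
swap : 2 1 1 2
rot  : 2 1 2 1
swap : 2 1 1 2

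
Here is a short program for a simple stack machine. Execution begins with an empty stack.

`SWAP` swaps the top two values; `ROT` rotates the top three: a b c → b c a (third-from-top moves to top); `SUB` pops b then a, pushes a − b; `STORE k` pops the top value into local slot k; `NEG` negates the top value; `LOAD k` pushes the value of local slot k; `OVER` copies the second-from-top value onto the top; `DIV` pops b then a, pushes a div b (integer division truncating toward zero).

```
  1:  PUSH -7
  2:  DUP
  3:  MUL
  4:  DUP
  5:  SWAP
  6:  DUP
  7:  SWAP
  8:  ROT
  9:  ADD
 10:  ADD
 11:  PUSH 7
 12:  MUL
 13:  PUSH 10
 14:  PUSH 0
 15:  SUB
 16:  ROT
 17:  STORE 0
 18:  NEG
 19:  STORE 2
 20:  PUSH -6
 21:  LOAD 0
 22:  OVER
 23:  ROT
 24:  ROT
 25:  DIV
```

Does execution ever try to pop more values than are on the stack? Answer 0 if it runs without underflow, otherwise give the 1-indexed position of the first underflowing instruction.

PUSH -7 : -7
DUP     : -7 -7
MUL     : 49
DUP     : 49 49
SWAP    : 49 49
DUP     : 49 49 49
SWAP    : 49 49 49
ROT     : 49 49 49
ADD     : 49 98
ADD     : 147
PUSH 7  : 147 7
MUL     : 1029
PUSH 10 : 1029 10
PUSH 0  : 1029 10 0
SUB     : 1029 10
ROT  — needs 3 operands, stack has 2 → underflow

16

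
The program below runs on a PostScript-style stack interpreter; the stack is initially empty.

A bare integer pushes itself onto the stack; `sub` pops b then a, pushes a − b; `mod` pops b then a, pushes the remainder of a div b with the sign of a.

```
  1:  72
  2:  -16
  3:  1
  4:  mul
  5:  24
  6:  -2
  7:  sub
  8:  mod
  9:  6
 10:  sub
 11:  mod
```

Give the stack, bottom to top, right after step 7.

72   [72]
-16  [72, -16]
1    [72, -16, 1]
mul  [72, -16]
24   [72, -16, 24]
-2   [72, -16, 24, -2]
sub  [72, -16, 26]

[72, -16, 26]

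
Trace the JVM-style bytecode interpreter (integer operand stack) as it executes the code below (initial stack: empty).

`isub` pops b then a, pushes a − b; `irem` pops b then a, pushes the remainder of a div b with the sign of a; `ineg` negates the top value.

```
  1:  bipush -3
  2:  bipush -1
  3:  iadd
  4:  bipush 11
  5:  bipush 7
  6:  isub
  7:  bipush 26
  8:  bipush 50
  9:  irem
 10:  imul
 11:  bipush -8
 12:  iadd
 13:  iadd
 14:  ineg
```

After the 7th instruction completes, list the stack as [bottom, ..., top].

[-4, 4, 26]

bipush -3 : [-3]
bipush -1 : [-3, -1]
iadd      : [-4]
bipush 11 : [-4, 11]
bipush 7  : [-4, 11, 7]
isub      : [-4, 4]
bipush 26 : [-4, 4, 26]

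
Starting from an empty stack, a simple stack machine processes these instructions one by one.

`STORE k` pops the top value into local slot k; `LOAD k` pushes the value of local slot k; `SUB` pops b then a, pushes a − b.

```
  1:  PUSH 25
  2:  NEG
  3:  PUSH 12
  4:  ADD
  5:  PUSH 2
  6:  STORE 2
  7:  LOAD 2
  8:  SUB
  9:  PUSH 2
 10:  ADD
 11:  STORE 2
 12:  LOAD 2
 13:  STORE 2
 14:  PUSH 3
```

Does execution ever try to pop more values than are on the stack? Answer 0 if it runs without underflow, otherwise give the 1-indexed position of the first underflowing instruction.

0

PUSH 25 → 25
NEG     → -25
PUSH 12 → -25 12
ADD     → -13
PUSH 2  → -13 2
STORE 2 → -13
LOAD 2  → -13 2
SUB     → -15
PUSH 2  → -15 2
ADD     → -13
STORE 2 → (empty)
LOAD 2  → -13
STORE 2 → (empty)
PUSH 3  → 3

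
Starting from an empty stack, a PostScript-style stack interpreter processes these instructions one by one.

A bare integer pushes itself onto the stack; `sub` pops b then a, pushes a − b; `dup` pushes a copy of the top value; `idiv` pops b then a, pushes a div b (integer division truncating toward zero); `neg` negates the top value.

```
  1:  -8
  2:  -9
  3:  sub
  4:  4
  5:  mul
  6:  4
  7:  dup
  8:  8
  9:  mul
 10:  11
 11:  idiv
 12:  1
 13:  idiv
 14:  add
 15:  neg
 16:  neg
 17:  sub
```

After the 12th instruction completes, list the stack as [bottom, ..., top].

-8   : [-8]
-9   : [-8, -9]
sub  : [1]
4    : [1, 4]
mul  : [4]
4    : [4, 4]
dup  : [4, 4, 4]
8    : [4, 4, 4, 8]
mul  : [4, 4, 32]
11   : [4, 4, 32, 11]
idiv : [4, 4, 2]
1    : [4, 4, 2, 1]

[4, 4, 2, 1]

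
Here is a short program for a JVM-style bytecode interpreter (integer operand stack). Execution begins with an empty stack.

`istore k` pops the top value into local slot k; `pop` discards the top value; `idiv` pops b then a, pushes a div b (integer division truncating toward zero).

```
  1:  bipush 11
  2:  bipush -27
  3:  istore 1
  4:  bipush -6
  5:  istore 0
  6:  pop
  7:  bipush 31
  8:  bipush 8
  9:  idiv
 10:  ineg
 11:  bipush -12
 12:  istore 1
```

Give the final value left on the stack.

-3

bipush 11  → 11
bipush -27 → 11 -27
istore 1   → 11
bipush -6  → 11 -6
istore 0   → 11
pop        → (empty)
bipush 31  → 31
bipush 8   → 31 8
idiv       → 3
ineg       → -3
bipush -12 → -3 -12
istore 1   → -3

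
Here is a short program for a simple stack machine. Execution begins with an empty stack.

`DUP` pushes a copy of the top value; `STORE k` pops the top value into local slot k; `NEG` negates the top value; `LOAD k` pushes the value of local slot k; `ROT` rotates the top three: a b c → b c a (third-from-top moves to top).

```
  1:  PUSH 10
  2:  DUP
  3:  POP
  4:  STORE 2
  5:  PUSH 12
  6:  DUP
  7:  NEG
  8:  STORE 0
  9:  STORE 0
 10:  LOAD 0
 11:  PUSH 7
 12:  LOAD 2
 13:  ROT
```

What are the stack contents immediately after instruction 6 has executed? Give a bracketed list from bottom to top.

PUSH 10 -> [10]
DUP     -> [10, 10]
POP     -> [10]
STORE 2 -> []
PUSH 12 -> [12]
DUP     -> [12, 12]

[12, 12]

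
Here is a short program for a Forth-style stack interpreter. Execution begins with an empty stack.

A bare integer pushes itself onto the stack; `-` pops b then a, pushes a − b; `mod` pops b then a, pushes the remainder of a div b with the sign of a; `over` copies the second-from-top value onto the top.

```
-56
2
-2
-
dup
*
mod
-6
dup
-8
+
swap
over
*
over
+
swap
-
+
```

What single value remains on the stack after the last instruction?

-56  -> -56
2    -> -56 2
-2   -> -56 2 -2
-    -> -56 4
dup  -> -56 4 4
*    -> -56 16
mod  -> -8
-6   -> -8 -6
dup  -> -8 -6 -6
-8   -> -8 -6 -6 -8
+    -> -8 -6 -14
swap -> -8 -14 -6
over -> -8 -14 -6 -14
*    -> -8 -14 84
over -> -8 -14 84 -14
+    -> -8 -14 70
swap -> -8 70 -14
-    -> -8 84
+    -> 76

76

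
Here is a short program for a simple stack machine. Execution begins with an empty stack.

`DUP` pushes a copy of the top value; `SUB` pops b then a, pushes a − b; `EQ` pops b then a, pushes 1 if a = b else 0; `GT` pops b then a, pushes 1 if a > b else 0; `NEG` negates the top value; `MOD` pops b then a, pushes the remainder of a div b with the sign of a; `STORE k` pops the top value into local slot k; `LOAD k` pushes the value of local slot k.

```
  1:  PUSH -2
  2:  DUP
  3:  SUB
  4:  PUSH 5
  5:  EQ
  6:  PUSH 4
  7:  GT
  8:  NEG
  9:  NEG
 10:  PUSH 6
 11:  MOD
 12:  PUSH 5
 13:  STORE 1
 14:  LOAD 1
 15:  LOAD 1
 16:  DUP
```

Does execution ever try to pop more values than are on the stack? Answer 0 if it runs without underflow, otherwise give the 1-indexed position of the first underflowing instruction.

0

PUSH -2 -> -2
DUP     -> -2 -2
SUB     -> 0
PUSH 5  -> 0 5
EQ      -> 0
PUSH 4  -> 0 4
GT      -> 0
NEG     -> 0
NEG     -> 0
PUSH 6  -> 0 6
MOD     -> 0
PUSH 5  -> 0 5
STORE 1 -> 0
LOAD 1  -> 0 5
LOAD 1  -> 0 5 5
DUP     -> 0 5 5 5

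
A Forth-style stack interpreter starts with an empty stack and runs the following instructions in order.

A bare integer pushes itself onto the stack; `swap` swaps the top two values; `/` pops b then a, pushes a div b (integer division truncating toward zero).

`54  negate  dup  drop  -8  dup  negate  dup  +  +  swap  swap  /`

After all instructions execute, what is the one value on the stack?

-6

54     -> [54]
negate -> [-54]
dup    -> [-54, -54]
drop   -> [-54]
-8     -> [-54, -8]
dup    -> [-54, -8, -8]
negate -> [-54, -8, 8]
dup    -> [-54, -8, 8, 8]
+      -> [-54, -8, 16]
+      -> [-54, 8]
swap   -> [8, -54]
swap   -> [-54, 8]
/      -> [-6]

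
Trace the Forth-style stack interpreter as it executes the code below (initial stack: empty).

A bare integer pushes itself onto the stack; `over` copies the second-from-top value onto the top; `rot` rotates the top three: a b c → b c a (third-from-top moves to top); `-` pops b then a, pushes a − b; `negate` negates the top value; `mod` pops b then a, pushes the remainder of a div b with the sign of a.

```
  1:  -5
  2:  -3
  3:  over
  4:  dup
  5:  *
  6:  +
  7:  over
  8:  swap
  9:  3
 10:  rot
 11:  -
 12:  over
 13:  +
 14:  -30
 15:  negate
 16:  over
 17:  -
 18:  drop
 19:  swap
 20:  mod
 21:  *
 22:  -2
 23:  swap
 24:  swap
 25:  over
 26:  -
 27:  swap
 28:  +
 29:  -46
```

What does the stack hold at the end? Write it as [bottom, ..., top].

[-2, -46]

-5     → [-5]
-3     → [-5, -3]
over   → [-5, -3, -5]
dup    → [-5, -3, -5, -5]
*      → [-5, -3, 25]
+      → [-5, 22]
over   → [-5, 22, -5]
swap   → [-5, -5, 22]
3      → [-5, -5, 22, 3]
rot    → [-5, 22, 3, -5]
-      → [-5, 22, 8]
over   → [-5, 22, 8, 22]
+      → [-5, 22, 30]
-30    → [-5, 22, 30, -30]
negate → [-5, 22, 30, 30]
over   → [-5, 22, 30, 30, 30]
-      → [-5, 22, 30, 0]
drop   → [-5, 22, 30]
swap   → [-5, 30, 22]
mod    → [-5, 8]
*      → [-40]
-2     → [-40, -2]
swap   → [-2, -40]
swap   → [-40, -2]
over   → [-40, -2, -40]
-      → [-40, 38]
swap   → [38, -40]
+      → [-2]
-46    → [-2, -46]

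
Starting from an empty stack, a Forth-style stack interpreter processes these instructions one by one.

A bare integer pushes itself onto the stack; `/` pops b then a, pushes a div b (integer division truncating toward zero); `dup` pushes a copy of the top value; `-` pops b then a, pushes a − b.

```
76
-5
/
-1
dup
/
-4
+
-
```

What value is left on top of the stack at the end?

-12

76  -> 76
-5  -> 76 -5
/   -> -15
-1  -> -15 -1
dup -> -15 -1 -1
/   -> -15 1
-4  -> -15 1 -4
+   -> -15 -3
-   -> -12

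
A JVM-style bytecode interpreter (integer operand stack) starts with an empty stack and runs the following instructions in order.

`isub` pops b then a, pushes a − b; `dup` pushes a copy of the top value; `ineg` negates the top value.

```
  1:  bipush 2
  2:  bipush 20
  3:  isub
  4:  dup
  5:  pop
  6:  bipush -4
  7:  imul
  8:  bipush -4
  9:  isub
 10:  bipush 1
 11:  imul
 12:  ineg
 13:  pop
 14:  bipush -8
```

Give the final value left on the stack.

-8

bipush 2  : 2
bipush 20 : 2 20
isub      : -18
dup       : -18 -18
pop       : -18
bipush -4 : -18 -4
imul      : 72
bipush -4 : 72 -4
isub      : 76
bipush 1  : 76 1
imul      : 76
ineg      : -76
pop       : (empty)
bipush -8 : -8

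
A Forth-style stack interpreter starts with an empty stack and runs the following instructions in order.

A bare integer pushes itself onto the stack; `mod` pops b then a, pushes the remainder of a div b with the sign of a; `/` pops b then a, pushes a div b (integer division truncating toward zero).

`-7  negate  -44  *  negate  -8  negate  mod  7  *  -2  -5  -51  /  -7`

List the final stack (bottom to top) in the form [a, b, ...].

[28, -2, 0, -7]

-7     → [-7]
negate → [7]
-44    → [7, -44]
*      → [-308]
negate → [308]
-8     → [308, -8]
negate → [308, 8]
mod    → [4]
7      → [4, 7]
*      → [28]
-2     → [28, -2]
-5     → [28, -2, -5]
-51    → [28, -2, -5, -51]
/      → [28, -2, 0]
-7     → [28, -2, 0, -7]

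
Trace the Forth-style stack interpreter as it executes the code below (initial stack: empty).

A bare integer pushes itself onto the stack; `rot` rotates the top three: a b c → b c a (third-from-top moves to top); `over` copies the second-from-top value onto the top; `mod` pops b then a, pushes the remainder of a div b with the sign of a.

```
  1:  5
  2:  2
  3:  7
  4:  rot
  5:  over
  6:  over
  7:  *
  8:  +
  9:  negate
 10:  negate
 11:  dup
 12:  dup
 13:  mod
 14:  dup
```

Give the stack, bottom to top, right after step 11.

[2, 7, 40, 40]

5      → 5
2      → 5 2
7      → 5 2 7
rot    → 2 7 5
over   → 2 7 5 7
over   → 2 7 5 7 5
*      → 2 7 5 35
+      → 2 7 40
negate → 2 7 -40
negate → 2 7 40
dup    → 2 7 40 40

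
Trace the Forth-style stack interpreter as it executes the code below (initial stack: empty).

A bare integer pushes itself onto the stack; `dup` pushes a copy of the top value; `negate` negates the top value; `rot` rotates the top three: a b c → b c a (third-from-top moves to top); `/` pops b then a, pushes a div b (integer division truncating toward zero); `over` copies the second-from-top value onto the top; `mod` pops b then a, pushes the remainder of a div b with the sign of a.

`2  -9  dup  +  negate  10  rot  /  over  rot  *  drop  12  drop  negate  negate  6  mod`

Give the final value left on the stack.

5

2      -> 2
-9     -> 2 -9
dup    -> 2 -9 -9
+      -> 2 -18
negate -> 2 18
10     -> 2 18 10
rot    -> 18 10 2
/      -> 18 5
over   -> 18 5 18
rot    -> 5 18 18
*      -> 5 324
drop   -> 5
12     -> 5 12
drop   -> 5
negate -> -5
negate -> 5
6      -> 5 6
mod    -> 5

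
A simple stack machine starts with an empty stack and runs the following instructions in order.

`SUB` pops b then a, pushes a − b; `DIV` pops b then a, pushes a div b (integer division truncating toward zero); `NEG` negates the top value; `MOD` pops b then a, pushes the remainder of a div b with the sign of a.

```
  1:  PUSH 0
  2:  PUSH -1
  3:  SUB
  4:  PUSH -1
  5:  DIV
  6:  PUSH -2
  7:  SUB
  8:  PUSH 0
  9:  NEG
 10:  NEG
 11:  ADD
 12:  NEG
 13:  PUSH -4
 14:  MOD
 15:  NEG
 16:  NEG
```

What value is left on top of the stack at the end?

PUSH 0  : [0]
PUSH -1 : [0, -1]
SUB     : [1]
PUSH -1 : [1, -1]
DIV     : [-1]
PUSH -2 : [-1, -2]
SUB     : [1]
PUSH 0  : [1, 0]
NEG     : [1, 0]
NEG     : [1, 0]
ADD     : [1]
NEG     : [-1]
PUSH -4 : [-1, -4]
MOD     : [-1]
NEG     : [1]
NEG     : [-1]

-1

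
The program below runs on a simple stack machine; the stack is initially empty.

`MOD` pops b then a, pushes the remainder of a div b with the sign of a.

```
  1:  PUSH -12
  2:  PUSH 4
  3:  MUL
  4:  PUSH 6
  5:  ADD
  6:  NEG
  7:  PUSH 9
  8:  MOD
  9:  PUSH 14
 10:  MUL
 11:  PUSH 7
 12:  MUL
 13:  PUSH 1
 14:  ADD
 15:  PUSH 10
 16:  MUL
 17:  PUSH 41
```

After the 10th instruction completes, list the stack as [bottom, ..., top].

PUSH -12 : -12
PUSH 4   : -12 4
MUL      : -48
PUSH 6   : -48 6
ADD      : -42
NEG      : 42
PUSH 9   : 42 9
MOD      : 6
PUSH 14  : 6 14
MUL      : 84

[84]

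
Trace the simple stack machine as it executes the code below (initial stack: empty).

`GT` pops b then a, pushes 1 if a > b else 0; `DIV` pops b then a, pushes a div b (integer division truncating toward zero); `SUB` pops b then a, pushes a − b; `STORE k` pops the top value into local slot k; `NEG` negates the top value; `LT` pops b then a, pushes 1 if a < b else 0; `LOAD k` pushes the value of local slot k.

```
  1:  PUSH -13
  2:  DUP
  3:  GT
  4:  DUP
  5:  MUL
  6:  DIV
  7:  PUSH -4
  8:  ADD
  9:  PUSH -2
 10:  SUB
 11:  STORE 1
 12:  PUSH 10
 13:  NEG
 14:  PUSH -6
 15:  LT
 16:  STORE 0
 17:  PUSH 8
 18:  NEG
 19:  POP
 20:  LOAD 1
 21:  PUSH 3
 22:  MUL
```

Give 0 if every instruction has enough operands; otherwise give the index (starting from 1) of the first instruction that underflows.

6

PUSH -13 → -13
DUP      → -13 -13
GT       → 0
DUP      → 0 0
MUL      → 0
DIV  — needs 2 operands, stack has 1 → underflow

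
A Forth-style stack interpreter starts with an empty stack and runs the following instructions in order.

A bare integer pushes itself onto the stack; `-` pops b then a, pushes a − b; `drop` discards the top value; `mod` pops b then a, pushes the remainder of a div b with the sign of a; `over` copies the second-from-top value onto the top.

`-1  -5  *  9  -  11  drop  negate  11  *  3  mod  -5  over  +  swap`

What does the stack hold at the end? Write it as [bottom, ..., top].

[-3, 2]

-1      -1
-5      -1 -5
*       5
9       5 9
-       -4
11      -4 11
drop    -4
negate  4
11      4 11
*       44
3       44 3
mod     2
-5      2 -5
over    2 -5 2
+       2 -3
swap    -3 2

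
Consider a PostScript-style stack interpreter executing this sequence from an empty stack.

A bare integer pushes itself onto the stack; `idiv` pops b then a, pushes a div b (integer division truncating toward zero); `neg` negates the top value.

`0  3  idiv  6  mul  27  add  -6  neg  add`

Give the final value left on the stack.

33

0    : [0]
3    : [0, 3]
idiv : [0]
6    : [0, 6]
mul  : [0]
27   : [0, 27]
add  : [27]
-6   : [27, -6]
neg  : [27, 6]
add  : [33]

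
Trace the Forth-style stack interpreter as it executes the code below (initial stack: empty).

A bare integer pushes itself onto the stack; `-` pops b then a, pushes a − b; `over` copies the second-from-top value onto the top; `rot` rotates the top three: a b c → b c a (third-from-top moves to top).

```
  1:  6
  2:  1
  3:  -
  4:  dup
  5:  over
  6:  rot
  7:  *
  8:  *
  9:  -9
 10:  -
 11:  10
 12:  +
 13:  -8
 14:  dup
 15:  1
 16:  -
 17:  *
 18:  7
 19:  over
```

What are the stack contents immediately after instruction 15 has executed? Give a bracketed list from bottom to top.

6    → 6
1    → 6 1
-    → 5
dup  → 5 5
over → 5 5 5
rot  → 5 5 5
*    → 5 25
*    → 125
-9   → 125 -9
-    → 134
10   → 134 10
+    → 144
-8   → 144 -8
dup  → 144 -8 -8
1    → 144 -8 -8 1

[144, -8, -8, 1]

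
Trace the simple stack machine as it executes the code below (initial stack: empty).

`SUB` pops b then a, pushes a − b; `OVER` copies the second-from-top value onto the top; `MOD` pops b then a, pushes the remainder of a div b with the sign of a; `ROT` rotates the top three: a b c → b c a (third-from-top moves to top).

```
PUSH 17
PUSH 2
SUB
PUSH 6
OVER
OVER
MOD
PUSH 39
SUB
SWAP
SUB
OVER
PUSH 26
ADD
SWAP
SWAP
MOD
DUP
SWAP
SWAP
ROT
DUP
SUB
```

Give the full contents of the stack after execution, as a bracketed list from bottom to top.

[-1, -1, 0]

PUSH 17 : 17
PUSH 2  : 17 2
SUB     : 15
PUSH 6  : 15 6
OVER    : 15 6 15
OVER    : 15 6 15 6
MOD     : 15 6 3
PUSH 39 : 15 6 3 39
SUB     : 15 6 -36
SWAP    : 15 -36 6
SUB     : 15 -42
OVER    : 15 -42 15
PUSH 26 : 15 -42 15 26
ADD     : 15 -42 41
SWAP    : 15 41 -42
SWAP    : 15 -42 41
MOD     : 15 -1
DUP     : 15 -1 -1
SWAP    : 15 -1 -1
SWAP    : 15 -1 -1
ROT     : -1 -1 15
DUP     : -1 -1 15 15
SUB     : -1 -1 0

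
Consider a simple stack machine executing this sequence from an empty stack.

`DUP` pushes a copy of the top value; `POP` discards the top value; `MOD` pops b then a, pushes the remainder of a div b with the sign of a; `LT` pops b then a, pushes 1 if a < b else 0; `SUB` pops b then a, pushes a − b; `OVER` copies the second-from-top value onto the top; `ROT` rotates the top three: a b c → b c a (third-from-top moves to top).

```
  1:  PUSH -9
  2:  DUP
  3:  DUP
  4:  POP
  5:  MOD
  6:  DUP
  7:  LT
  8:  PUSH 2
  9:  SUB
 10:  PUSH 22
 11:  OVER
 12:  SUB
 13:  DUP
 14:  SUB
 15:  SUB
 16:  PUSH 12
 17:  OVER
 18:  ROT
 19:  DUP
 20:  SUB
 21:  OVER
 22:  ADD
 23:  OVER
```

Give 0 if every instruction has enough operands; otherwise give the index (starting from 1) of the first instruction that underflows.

PUSH -9  -9
DUP      -9 -9
DUP      -9 -9 -9
POP      -9 -9
MOD      0
DUP      0 0
LT       0
PUSH 2   0 2
SUB      -2
PUSH 22  -2 22
OVER     -2 22 -2
SUB      -2 24
DUP      -2 24 24
SUB      -2 0
SUB      -2
PUSH 12  -2 12
OVER     -2 12 -2
ROT      12 -2 -2
DUP      12 -2 -2 -2
SUB      12 -2 0
OVER     12 -2 0 -2
ADD      12 -2 -2
OVER     12 -2 -2 -2

0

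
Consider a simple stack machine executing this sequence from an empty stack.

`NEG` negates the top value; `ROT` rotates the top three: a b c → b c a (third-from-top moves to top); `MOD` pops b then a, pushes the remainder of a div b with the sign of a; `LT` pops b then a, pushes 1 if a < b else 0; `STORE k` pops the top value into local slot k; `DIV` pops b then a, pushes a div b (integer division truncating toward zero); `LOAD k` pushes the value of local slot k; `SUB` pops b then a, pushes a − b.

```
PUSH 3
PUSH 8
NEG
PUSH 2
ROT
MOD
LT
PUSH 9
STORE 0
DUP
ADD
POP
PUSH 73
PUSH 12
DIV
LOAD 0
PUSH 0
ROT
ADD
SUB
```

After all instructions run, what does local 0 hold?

PUSH 3  : [3]
PUSH 8  : [3, 8]
NEG     : [3, -8]
PUSH 2  : [3, -8, 2]
ROT     : [-8, 2, 3]
MOD     : [-8, 2]
LT      : [1]
PUSH 9  : [1, 9]
STORE 0 : [1]
DUP     : [1, 1]
ADD     : [2]
POP     : []
PUSH 73 : [73]
PUSH 12 : [73, 12]
DIV     : [6]
LOAD 0  : [6, 9]
PUSH 0  : [6, 9, 0]
ROT     : [9, 0, 6]
ADD     : [9, 6]
SUB     : [3]

9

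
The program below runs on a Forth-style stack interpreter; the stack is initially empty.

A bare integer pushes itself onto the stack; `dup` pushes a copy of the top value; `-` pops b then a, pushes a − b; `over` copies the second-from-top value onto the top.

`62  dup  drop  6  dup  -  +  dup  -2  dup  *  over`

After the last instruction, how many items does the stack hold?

62    [62]
dup   [62, 62]
drop  [62]
6     [62, 6]
dup   [62, 6, 6]
-     [62, 0]
+     [62]
dup   [62, 62]
-2    [62, 62, -2]
dup   [62, 62, -2, -2]
*     [62, 62, 4]
over  [62, 62, 4, 62]

4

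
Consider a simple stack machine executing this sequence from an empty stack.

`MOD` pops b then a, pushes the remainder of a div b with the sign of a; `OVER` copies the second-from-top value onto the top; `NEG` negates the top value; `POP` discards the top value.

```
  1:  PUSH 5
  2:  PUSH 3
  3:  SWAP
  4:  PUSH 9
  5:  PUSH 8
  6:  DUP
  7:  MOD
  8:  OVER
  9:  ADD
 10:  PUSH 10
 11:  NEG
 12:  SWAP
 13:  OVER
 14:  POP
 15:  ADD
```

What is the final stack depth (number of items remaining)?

4

PUSH 5   [5]
PUSH 3   [5, 3]
SWAP     [3, 5]
PUSH 9   [3, 5, 9]
PUSH 8   [3, 5, 9, 8]
DUP      [3, 5, 9, 8, 8]
MOD      [3, 5, 9, 0]
OVER     [3, 5, 9, 0, 9]
ADD      [3, 5, 9, 9]
PUSH 10  [3, 5, 9, 9, 10]
NEG      [3, 5, 9, 9, -10]
SWAP     [3, 5, 9, -10, 9]
OVER     [3, 5, 9, -10, 9, -10]
POP      [3, 5, 9, -10, 9]
ADD      [3, 5, 9, -1]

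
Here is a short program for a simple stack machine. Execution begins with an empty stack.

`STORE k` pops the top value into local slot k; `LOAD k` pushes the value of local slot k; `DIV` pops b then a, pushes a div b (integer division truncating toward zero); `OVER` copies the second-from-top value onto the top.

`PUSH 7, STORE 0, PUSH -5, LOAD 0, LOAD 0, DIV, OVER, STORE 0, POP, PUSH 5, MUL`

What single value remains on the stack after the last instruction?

PUSH 7   [7]
STORE 0  []
PUSH -5  [-5]
LOAD 0   [-5, 7]
LOAD 0   [-5, 7, 7]
DIV      [-5, 1]
OVER     [-5, 1, -5]
STORE 0  [-5, 1]
POP      [-5]
PUSH 5   [-5, 5]
MUL      [-25]

-25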